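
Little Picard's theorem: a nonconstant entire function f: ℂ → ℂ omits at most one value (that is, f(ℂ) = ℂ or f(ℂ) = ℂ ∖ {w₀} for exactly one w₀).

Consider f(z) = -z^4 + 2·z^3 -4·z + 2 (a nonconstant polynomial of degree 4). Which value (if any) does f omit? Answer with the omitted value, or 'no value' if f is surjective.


Little Picard bounds the complement of f(ℂ) to at most one point.
For every w ∈ ℂ, the equation p(z) − w = 0 is a nonconstant polynomial in z and hence has at least one root by the fundamental theorem of algebra. So p is surjective onto ℂ, omitting no value.

Omitted value: no value.


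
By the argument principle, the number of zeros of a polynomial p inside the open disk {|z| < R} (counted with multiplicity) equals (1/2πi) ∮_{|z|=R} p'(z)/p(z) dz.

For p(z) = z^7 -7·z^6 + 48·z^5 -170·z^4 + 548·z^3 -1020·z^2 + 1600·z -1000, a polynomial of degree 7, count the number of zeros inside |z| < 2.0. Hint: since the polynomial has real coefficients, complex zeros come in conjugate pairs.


The zeros of p are: (1 + 3i), (1 - 3i), 1, (1 + 3i), (1 - 3i), (1 + 3i), (1 - 3i).
Their magnitudes are: 3.162, 3.162, 1, 3.162, 3.162, 3.162, 3.162.
Zeros with |z| < R = 2.0: 1.
Count = 1.
By the argument principle, (1/2πi) ∮_{|z|=R} p'(z)/p(z) dz equals exactly this count.

Number of zeros inside |z| < 2.0: 1.


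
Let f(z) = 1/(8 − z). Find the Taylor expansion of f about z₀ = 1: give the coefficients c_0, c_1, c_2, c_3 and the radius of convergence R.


Let w = z − z₀, so z = z₀ + w.
Then 8 − z = 8 − (z₀ + w) = (8 − z₀) − w = 7 − w.
f(z) = 1/(7 − w) = (1/(7)) · 1/(1 − w/(7)) = Σ_{n≥0} w^n / (7)^(n+1).
So c_n = 1/(7)^(n+1):
  c_0 = 1/(7)^1 = 1/7.
  c_1 = 1/(7)^2 = 1/49.
  c_2 = 1/(7)^3 = 1/343.
  c_3 = 1/(7)^4 = 1/2401.
The series is valid for |w/d| < 1, i.e. |z − z₀| < |d|.
Radius of convergence: R = |8 − z₀| = |7| = 7 (distance from z₀ to the singularity z = 8).

c_0 = 1/7, c_1 = 1/49, c_2 = 1/343, c_3 = 1/2401; R = 7.


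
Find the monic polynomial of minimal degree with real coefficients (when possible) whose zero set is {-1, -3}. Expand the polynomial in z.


The polynomial is p(z) = ∏_{α ∈ S} (z − α), where S = {-1, -3}.
Expanding the product yields: p(z) = z^2 + 4·z + 3.
The resulting polynomial has degree 2 and real coefficients as required.

p(z) = z^2 + 4·z + 3.


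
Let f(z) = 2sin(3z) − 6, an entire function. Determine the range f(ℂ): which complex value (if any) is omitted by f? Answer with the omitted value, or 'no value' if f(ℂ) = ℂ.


Little Picard bounds the complement of f(ℂ) to at most one point.
sin is entire and surjective onto ℂ: for every w ∈ ℂ, sin(ζ) = w has a solution ζ ∈ ℂ (e.g., via the complex inverse arcsin). With ζ = 3z this gives z = ζ/(3). Then 2·sin(3z) takes every value in 2·ℂ = ℂ, and adding -6 is a bijection of ℂ. So f is surjective and omits no value. (Note: only on the real line is sin bounded by [−1, 1].)

Omitted value: no value.


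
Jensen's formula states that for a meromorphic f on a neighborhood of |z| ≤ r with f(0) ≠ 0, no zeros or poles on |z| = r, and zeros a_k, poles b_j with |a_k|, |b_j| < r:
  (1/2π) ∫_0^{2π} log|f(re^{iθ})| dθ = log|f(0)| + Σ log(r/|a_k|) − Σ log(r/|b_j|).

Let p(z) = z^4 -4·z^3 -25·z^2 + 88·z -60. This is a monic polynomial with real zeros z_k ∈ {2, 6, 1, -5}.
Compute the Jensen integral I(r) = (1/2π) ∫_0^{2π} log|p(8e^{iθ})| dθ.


Zeros: -5, 1, 2, 6; r = 8.
Inside |z| < r: -5, 1, 2, 6. Outside (|z| ≥ r): ∅.
p(0) = -60, so log|p(0)| = log(60) = 4.0943.
Apply Jensen: I(r) = log|p(0)| + Σ_k log(r/|z_k|), summed over zeros inside |z| < r.
  log(r/|z_k|) for z_k = 2: log(8/2) = 1.3863
  log(r/|z_k|) for z_k = 6: log(8/6) = 0.2877
  log(r/|z_k|) for z_k = 1: log(8/1) = 2.0794
  log(r/|z_k|) for z_k = -5: log(8/5) = 0.4700
Sum over inside zeros: 4.2234.
I(r) = log|p(0)| + (inside sum) = 4.0943 + 4.2234 = 8.3178.
Closed form (all zeros inside, monic): I(r) = n·log(r) = 4·log(8) = 8.3178. ✓

I(r) ≈ 8.3178.


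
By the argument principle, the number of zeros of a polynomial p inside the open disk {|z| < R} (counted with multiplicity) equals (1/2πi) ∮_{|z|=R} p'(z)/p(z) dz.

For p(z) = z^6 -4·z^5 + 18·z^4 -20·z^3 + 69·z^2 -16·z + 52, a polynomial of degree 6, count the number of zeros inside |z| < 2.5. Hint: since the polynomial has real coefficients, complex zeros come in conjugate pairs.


The zeros of p are: (0 + 1i), (0 - 1i), (2 + 3i), (2 - 3i), (0 + 2i), (0 - 2i).
Their magnitudes are: 1, 1, 3.606, 3.606, 2, 2.
Zeros with |z| < R = 2.5: (0 + 1i), (0 - 1i), (0 + 2i), (0 - 2i).
Count = 4.
By the argument principle, (1/2πi) ∮_{|z|=R} p'(z)/p(z) dz equals exactly this count.

Number of zeros inside |z| < 2.5: 4.


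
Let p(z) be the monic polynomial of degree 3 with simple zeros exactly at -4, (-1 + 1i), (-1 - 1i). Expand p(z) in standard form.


The polynomial is p(z) = ∏_{α ∈ S} (z − α), where S = {-4, (-1 + 1i), (-1 - 1i)}.
Expanding the product yields: p(z) = z^3 + 6·z^2 + 10·z + 8.
Note conjugate pairs combine to real quadratics: (z − (-1+1i))(z − (-1−1i)) = z² + 2z + 2.
The resulting polynomial has degree 3 and real coefficients as required.

p(z) = z^3 + 6·z^2 + 10·z + 8.


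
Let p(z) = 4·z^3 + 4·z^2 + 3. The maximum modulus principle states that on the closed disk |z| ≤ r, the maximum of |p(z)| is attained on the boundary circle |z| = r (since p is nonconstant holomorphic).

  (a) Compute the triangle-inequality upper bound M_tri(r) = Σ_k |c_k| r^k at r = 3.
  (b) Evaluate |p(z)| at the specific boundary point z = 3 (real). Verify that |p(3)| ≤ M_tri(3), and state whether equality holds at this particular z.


Coefficients: c_0 = 3, c_1 = 0, c_2 = 4, c_3 = 4. Radius r = 3.
Part (a). Triangle bound: M_tri(r) = Σ_k |c_k| r^k
  = |3|·3^0 + |0|·3^1 + |4|·3^2 + |4|·3^3
  = 3 + 0 + 36 + 108 = 147.
This bounds M(r) := max_{|z|=r} |p(z)| from above; equality holds iff all terms c_k z^k can be made to align in phase at a single z on |z|=r.
Part (b). At z = 3 (real, on the circle |z| = r):
  p(3) = (3)·3^0 + (0)·3^1 + (4)·3^2 + (4)·3^3 = 147.
  |p(3)| = 147.
Since all nonzero coefficients share the same sign, |p(3)| = 147 = M_tri(3); the triangle bound is attained at z = 3, so in fact M(r) = 147.

M_tri(3) = 147; |p(3)| = 147; equality at z=3: yes.


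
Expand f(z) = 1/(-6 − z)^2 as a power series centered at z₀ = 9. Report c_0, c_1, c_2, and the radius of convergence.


Let w = z − z₀, so z = z₀ + w.
Then -6 − z = -6 − (z₀ + w) = (-6 − z₀) − w = -15 − w.
f(z) = 1/(-15 − w)^2 = (1/(-15)^2) · (1 − w/(-15))^{−2}.
By the binomial series (1−u)^{−2} = Σ_{n≥0} C(n+1, 1) u^n for |u|<1, with u = w/(-15):
  c_n = C(n+1, 1) / (-15)^(n+2).
  c_0 = 1/(-15)^2 = 1/225.
  c_1 = 2/(-15)^3 = -2/3375.
  c_2 = 3/(-15)^4 = 1/16875.
The series is valid for |w/d| < 1, i.e. |z − z₀| < |d|.
Radius of convergence: R = |-6 − z₀| = |-15| = 15 (distance from z₀ to the singularity z = -6).

c_0 = 1/225, c_1 = -2/3375, c_2 = 1/16875; R = 15.


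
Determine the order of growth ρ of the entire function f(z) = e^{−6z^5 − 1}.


|e^{−6z^5 − 1}| = e^{Re(-6·z^5) + -1} ≤ e^{6|z|^5 + -1} = e^{6r^5 + -1} on |z| = r, so ρ ≤ 5. Choosing z on |z|=r so that -6·z^5 is real positive (always possible by picking arg z appropriately) gives |f(z)| = e^{6r^5 + -1}, matching the bound. The additive constant -1 does not affect log log M(r) ~ 5·log r. Hence ρ = 5.
Therefore ρ = 5.

Order ρ = 5.


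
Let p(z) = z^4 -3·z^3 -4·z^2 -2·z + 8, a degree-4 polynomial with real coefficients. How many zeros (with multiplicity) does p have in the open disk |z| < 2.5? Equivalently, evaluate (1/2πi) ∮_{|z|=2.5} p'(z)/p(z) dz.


The zeros of p are: 4, (-1 + 1i), (-1 - 1i), 1.
Their magnitudes are: 4, 1.414, 1.414, 1.
Zeros with |z| < R = 2.5: (-1 + 1i), (-1 - 1i), 1.
Count = 3.
By the argument principle, (1/2πi) ∮_{|z|=R} p'(z)/p(z) dz equals exactly this count.

Number of zeros inside |z| < 2.5: 3.


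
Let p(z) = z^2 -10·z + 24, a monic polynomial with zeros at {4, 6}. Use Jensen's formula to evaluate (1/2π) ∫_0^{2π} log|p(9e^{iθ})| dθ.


Zeros: 4, 6; r = 9.
Inside |z| < r: 4, 6. Outside (|z| ≥ r): ∅.
p(0) = 24, so log|p(0)| = log(24) = 3.1781.
Apply Jensen: I(r) = log|p(0)| + Σ_k log(r/|z_k|), summed over zeros inside |z| < r.
  log(r/|z_k|) for z_k = 4: log(9/4) = 0.8109
  log(r/|z_k|) for z_k = 6: log(9/6) = 0.4055
Sum over inside zeros: 1.2164.
I(r) = log|p(0)| + (inside sum) = 3.1781 + 1.2164 = 4.3944.
Closed form (all zeros inside, monic): I(r) = n·log(r) = 2·log(9) = 4.3944. ✓

I(r) ≈ 4.3944.


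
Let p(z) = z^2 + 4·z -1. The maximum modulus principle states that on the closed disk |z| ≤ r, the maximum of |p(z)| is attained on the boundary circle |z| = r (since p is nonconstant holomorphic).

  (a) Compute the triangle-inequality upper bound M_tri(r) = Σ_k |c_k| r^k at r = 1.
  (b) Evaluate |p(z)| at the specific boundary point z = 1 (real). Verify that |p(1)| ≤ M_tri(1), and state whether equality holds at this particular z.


Coefficients: c_0 = -1, c_1 = 4, c_2 = 1. Radius r = 1.
Part (a). Triangle bound: M_tri(r) = Σ_k |c_k| r^k
  = |-1|·1^0 + |4|·1^1 + |1|·1^2
  = 1 + 4 + 1 = 6.
This bounds M(r) := max_{|z|=r} |p(z)| from above; equality holds iff all terms c_k z^k can be made to align in phase at a single z on |z|=r.
Part (b). At z = 1 (real, on the circle |z| = r):
  p(1) = (-1)·1^0 + (4)·1^1 + (1)·1^2 = 4.
  |p(1)| = 4.
Check: |p(1)| = 4 ≤ 6 = M_tri(1). ✓ Equality does not hold at z = 1 (the coefficients have mixed signs, so the terms do not all align in phase there).

M_tri(1) = 6; |p(1)| = 4; equality at z=1: no.


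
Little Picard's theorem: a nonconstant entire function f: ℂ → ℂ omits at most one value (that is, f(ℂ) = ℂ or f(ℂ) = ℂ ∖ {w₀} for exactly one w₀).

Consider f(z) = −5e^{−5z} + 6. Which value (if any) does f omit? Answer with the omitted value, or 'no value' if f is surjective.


Little Picard bounds the complement of f(ℂ) to at most one point.
e^{−5z} is never zero on ℂ, so -5·e^{−5z} takes every value in ℂ ∖ {0}. Adding 6 shifts the range to ℂ ∖ {6}. Thus f omits exactly the value 6.

Omitted value: 6.


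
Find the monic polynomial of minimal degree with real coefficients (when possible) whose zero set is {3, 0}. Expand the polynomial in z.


The polynomial is p(z) = ∏_{α ∈ S} (z − α), where S = {3, 0}.
Expanding the product yields: p(z) = z^2 -3·z.
The resulting polynomial has degree 2 and real coefficients as required.

p(z) = z^2 -3·z.


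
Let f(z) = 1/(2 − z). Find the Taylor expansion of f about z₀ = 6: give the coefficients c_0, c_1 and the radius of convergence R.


Let w = z − z₀, so z = z₀ + w.
Then 2 − z = 2 − (z₀ + w) = (2 − z₀) − w = -4 − w.
f(z) = 1/(-4 − w) = (1/(-4)) · 1/(1 − w/(-4)) = Σ_{n≥0} w^n / (-4)^(n+1).
So c_n = 1/(-4)^(n+1):
  c_0 = 1/(-4)^1 = -1/4.
  c_1 = 1/(-4)^2 = 1/16.
The series is valid for |w/d| < 1, i.e. |z − z₀| < |d|.
Radius of convergence: R = |2 − z₀| = |-4| = 4 (distance from z₀ to the singularity z = 2).

c_0 = -1/4, c_1 = 1/16; R = 4.


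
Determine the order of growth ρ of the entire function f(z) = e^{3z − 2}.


|e^{3z − 2}| = e^{Re(3·z) + -2} ≤ e^{3|z|^1 + -2} = e^{3r^1 + -2} on |z| = r, so ρ ≤ 1. Choosing z on |z|=r so that 3·z is real positive (always possible by picking arg z appropriately) gives |f(z)| = e^{3r^1 + -2}, matching the bound. The additive constant -2 does not affect log log M(r) ~ 1·log r. Hence ρ = 1.
Therefore ρ = 1.

Order ρ = 1.


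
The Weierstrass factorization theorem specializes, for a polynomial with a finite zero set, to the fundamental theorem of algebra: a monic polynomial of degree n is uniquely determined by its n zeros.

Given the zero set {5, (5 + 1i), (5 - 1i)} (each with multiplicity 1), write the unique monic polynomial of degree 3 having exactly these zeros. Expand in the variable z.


The polynomial is p(z) = ∏_{α ∈ S} (z − α), where S = {5, (5 + 1i), (5 - 1i)}.
Expanding the product yields: p(z) = z^3 -15·z^2 + 76·z -130.
Note conjugate pairs combine to real quadratics: (z − (5+1i))(z − (5−1i)) = z² − 10z + 26.
The resulting polynomial has degree 3 and real coefficients as required.

p(z) = z^3 -15·z^2 + 76·z -130.


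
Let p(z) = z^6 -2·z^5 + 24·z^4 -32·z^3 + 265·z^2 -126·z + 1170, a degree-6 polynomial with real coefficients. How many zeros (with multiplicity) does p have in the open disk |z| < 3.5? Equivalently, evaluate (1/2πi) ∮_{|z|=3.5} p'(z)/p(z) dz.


The zeros of p are: (-1 + 3i), (-1 - 3i), (0 + 3i), (0 - 3i), (2 + 3i), (2 - 3i).
Their magnitudes are: 3.162, 3.162, 3, 3, 3.606, 3.606.
Zeros with |z| < R = 3.5: (-1 + 3i), (-1 - 3i), (0 + 3i), (0 - 3i).
Count = 4.
By the argument principle, (1/2πi) ∮_{|z|=R} p'(z)/p(z) dz equals exactly this count.

Number of zeros inside |z| < 3.5: 4.


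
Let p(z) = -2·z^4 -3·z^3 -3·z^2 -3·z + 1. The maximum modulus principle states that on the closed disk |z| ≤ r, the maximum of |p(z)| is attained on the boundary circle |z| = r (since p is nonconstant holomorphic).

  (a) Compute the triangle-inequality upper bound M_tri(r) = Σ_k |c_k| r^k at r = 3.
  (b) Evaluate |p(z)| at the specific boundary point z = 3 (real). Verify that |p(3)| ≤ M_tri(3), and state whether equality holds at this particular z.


Coefficients: c_0 = 1, c_1 = -3, c_2 = -3, c_3 = -3, c_4 = -2. Radius r = 3.
Part (a). Triangle bound: M_tri(r) = Σ_k |c_k| r^k
  = |1|·3^0 + |-3|·3^1 + |-3|·3^2 + |-3|·3^3 + |-2|·3^4
  = 1 + 9 + 27 + 81 + 162 = 280.
This bounds M(r) := max_{|z|=r} |p(z)| from above; equality holds iff all terms c_k z^k can be made to align in phase at a single z on |z|=r.
Part (b). At z = 3 (real, on the circle |z| = r):
  p(3) = (1)·3^0 + (-3)·3^1 + (-3)·3^2 + (-3)·3^3 + (-2)·3^4 = -278.
  |p(3)| = 278.
Check: |p(3)| = 278 ≤ 280 = M_tri(3). ✓ Equality does not hold at z = 3 (the coefficients have mixed signs, so the terms do not all align in phase there).

M_tri(3) = 280; |p(3)| = 278; equality at z=3: no.


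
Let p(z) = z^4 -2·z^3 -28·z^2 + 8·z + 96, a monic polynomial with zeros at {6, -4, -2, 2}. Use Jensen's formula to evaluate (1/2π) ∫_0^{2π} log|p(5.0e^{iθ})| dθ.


Zeros: -4, -2, 2, 6; r = 5.0.
Inside |z| < r: -4, -2, 2. Outside (|z| ≥ r): 6.
p(0) = 96, so log|p(0)| = log(96) = 4.5643.
Apply Jensen: I(r) = log|p(0)| + Σ_k log(r/|z_k|), summed over zeros inside |z| < r.
  log(r/|z_k|) for z_k = -4: log(5.0/4) = 0.2231
  log(r/|z_k|) for z_k = -2: log(5.0/2) = 0.9163
  log(r/|z_k|) for z_k = 2: log(5.0/2) = 0.9163
  Outside zeros (6) contribute nothing to the Jensen sum.
Sum over inside zeros: 2.0557.
I(r) = log|p(0)| + (inside sum) = 4.5643 + 2.0557 = 6.6201.
Note: since some zeros are outside |z| ≤ r, the simplified n·log(r) form does NOT apply — only the inside zeros contribute.

I(r) ≈ 6.6201.


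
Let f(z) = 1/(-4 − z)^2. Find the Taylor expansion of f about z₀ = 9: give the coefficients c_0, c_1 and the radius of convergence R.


Let w = z − z₀, so z = z₀ + w.
Then -4 − z = -4 − (z₀ + w) = (-4 − z₀) − w = -13 − w.
f(z) = 1/(-13 − w)^2 = (1/(-13)^2) · (1 − w/(-13))^{−2}.
By the binomial series (1−u)^{−2} = Σ_{n≥0} C(n+1, 1) u^n for |u|<1, with u = w/(-13):
  c_n = C(n+1, 1) / (-13)^(n+2).
  c_0 = 1/(-13)^2 = 1/169.
  c_1 = 2/(-13)^3 = -2/2197.
The series is valid for |w/d| < 1, i.e. |z − z₀| < |d|.
Radius of convergence: R = |-4 − z₀| = |-13| = 13 (distance from z₀ to the singularity z = -4).

c_0 = 1/169, c_1 = -2/2197; R = 13.


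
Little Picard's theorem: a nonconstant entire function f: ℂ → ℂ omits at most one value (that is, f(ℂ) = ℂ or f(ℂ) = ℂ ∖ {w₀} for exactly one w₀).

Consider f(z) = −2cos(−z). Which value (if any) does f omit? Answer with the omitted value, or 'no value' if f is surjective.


Little Picard bounds the complement of f(ℂ) to at most one point.
cos is entire and surjective onto ℂ: for every w ∈ ℂ, cos(ζ) = w has a solution ζ ∈ ℂ (e.g., via the complex inverse arccos). With ζ = −z this gives z = ζ/(-1). Then -2·cos(−z) takes every value in -2·ℂ = ℂ, and adding 0 is a bijection of ℂ. So f is surjective and omits no value. (Note: only on the real line is cos bounded by [−1, 1].)

Omitted value: no value.


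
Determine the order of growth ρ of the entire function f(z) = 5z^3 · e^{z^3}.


M(r) = max_{|z|=r} |5|·|z|^3·|e^{z^3}| = 5·r^3 · e^{1r^3} (the factors attain their maxima compatibly on |z|=r). Then log M(r) = log 5 + 3·log r + 1r^3, dominated by the last term, so log log M(r) ~ 3·log r. The polynomial factor 5z^3 contributes only a log r term and does not affect the order. ρ = 3.
Therefore ρ = 3.

Order ρ = 3.


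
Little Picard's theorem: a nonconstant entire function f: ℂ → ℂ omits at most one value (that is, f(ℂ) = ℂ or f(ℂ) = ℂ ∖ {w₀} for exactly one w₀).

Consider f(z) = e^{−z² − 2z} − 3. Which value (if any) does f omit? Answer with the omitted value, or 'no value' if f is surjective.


Little Picard bounds the complement of f(ℂ) to at most one point.
The exponent g(z) = −z² − 2z is a nonconstant polynomial, hence surjective onto ℂ. So e^{g(z)} takes every value in {e^w : w ∈ ℂ} = ℂ ∖ {0}. Adding -3 shifts the range to ℂ ∖ {-3}. f omits exactly -3.

Omitted value: -3.


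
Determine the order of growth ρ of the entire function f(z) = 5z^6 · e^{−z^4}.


M(r) = max_{|z|=r} |5|·|z|^6·|e^{−z^4}| = 5·r^6 · e^{1r^4} (the factors attain their maxima compatibly on |z|=r). Then log M(r) = log 5 + 6·log r + 1r^4, dominated by the last term, so log log M(r) ~ 4·log r. The polynomial factor 5z^6 contributes only a log r term and does not affect the order. ρ = 4.
Therefore ρ = 4.

Order ρ = 4.


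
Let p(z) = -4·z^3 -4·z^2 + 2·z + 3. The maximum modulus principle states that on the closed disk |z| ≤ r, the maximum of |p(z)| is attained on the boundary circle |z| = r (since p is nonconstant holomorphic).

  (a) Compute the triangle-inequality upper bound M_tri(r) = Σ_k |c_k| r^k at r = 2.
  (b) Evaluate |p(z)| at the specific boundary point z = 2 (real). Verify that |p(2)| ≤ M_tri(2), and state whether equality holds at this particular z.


Coefficients: c_0 = 3, c_1 = 2, c_2 = -4, c_3 = -4. Radius r = 2.
Part (a). Triangle bound: M_tri(r) = Σ_k |c_k| r^k
  = |3|·2^0 + |2|·2^1 + |-4|·2^2 + |-4|·2^3
  = 3 + 4 + 16 + 32 = 55.
This bounds M(r) := max_{|z|=r} |p(z)| from above; equality holds iff all terms c_k z^k can be made to align in phase at a single z on |z|=r.
Part (b). At z = 2 (real, on the circle |z| = r):
  p(2) = (3)·2^0 + (2)·2^1 + (-4)·2^2 + (-4)·2^3 = -41.
  |p(2)| = 41.
Check: |p(2)| = 41 ≤ 55 = M_tri(2). ✓ Equality does not hold at z = 2 (the coefficients have mixed signs, so the terms do not all align in phase there).

M_tri(2) = 55; |p(2)| = 41; equality at z=2: no.


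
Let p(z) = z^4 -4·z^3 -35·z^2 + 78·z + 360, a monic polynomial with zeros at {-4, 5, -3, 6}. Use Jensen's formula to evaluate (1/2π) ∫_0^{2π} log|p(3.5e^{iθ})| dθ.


Zeros: -4, -3, 5, 6; r = 3.5.
Inside |z| < r: -3. Outside (|z| ≥ r): -4, 5, 6.
p(0) = 360, so log|p(0)| = log(360) = 5.8861.
Apply Jensen: I(r) = log|p(0)| + Σ_k log(r/|z_k|), summed over zeros inside |z| < r.
  log(r/|z_k|) for z_k = -3: log(3.5/3) = 0.1542
  Outside zeros (-4, 5, 6) contribute nothing to the Jensen sum.
Sum over inside zeros: 0.1542.
I(r) = log|p(0)| + (inside sum) = 5.8861 + 0.1542 = 6.0403.
Note: since some zeros are outside |z| ≤ r, the simplified n·log(r) form does NOT apply — only the inside zeros contribute.

I(r) ≈ 6.0403.


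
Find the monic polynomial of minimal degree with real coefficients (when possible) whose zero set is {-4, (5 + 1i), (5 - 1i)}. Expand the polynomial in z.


The polynomial is p(z) = ∏_{α ∈ S} (z − α), where S = {-4, (5 + 1i), (5 - 1i)}.
Expanding the product yields: p(z) = z^3 -6·z^2 -14·z + 104.
Note conjugate pairs combine to real quadratics: (z − (5+1i))(z − (5−1i)) = z² − 10z + 26.
The resulting polynomial has degree 3 and real coefficients as required.

p(z) = z^3 -6·z^2 -14·z + 104.


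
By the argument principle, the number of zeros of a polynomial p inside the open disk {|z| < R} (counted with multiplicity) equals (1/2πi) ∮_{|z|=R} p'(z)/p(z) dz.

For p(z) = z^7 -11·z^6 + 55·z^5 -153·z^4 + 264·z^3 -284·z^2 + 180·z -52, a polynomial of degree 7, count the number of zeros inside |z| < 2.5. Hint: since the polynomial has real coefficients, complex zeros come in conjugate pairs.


The zeros of p are: 1, (1 + 1i), (1 - 1i), (3 + 2i), (3 - 2i), (1 + 1i), (1 - 1i).
Their magnitudes are: 1, 1.414, 1.414, 3.606, 3.606, 1.414, 1.414.
Zeros with |z| < R = 2.5: 1, (1 + 1i), (1 - 1i), (1 + 1i), (1 - 1i).
Count = 5.
By the argument principle, (1/2πi) ∮_{|z|=R} p'(z)/p(z) dz equals exactly this count.

Number of zeros inside |z| < 2.5: 5.


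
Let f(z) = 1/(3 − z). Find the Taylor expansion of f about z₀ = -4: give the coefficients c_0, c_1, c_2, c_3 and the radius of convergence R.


Let w = z − z₀, so z = z₀ + w.
Then 3 − z = 3 − (z₀ + w) = (3 − z₀) − w = 7 − w.
f(z) = 1/(7 − w) = (1/(7)) · 1/(1 − w/(7)) = Σ_{n≥0} w^n / (7)^(n+1).
So c_n = 1/(7)^(n+1):
  c_0 = 1/(7)^1 = 1/7.
  c_1 = 1/(7)^2 = 1/49.
  c_2 = 1/(7)^3 = 1/343.
  c_3 = 1/(7)^4 = 1/2401.
The series is valid for |w/d| < 1, i.e. |z − z₀| < |d|.
Radius of convergence: R = |3 − z₀| = |7| = 7 (distance from z₀ to the singularity z = 3).

c_0 = 1/7, c_1 = 1/49, c_2 = 1/343, c_3 = 1/2401; R = 7.


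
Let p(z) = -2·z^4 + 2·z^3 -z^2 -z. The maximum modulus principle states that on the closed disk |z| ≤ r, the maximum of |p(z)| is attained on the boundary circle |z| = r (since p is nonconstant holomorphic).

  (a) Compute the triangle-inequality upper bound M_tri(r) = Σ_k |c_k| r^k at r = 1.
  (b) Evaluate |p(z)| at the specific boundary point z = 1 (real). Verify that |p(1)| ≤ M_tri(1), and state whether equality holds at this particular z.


Coefficients: c_0 = 0, c_1 = -1, c_2 = -1, c_3 = 2, c_4 = -2. Radius r = 1.
Part (a). Triangle bound: M_tri(r) = Σ_k |c_k| r^k
  = |0|·1^0 + |-1|·1^1 + |-1|·1^2 + |2|·1^3 + |-2|·1^4
  = 0 + 1 + 1 + 2 + 2 = 6.
This bounds M(r) := max_{|z|=r} |p(z)| from above; equality holds iff all terms c_k z^k can be made to align in phase at a single z on |z|=r.
Part (b). At z = 1 (real, on the circle |z| = r):
  p(1) = (0)·1^0 + (-1)·1^1 + (-1)·1^2 + (2)·1^3 + (-2)·1^4 = -2.
  |p(1)| = 2.
Check: |p(1)| = 2 ≤ 6 = M_tri(1). ✓ Equality does not hold at z = 1 (the coefficients have mixed signs, so the terms do not all align in phase there).

M_tri(1) = 6; |p(1)| = 2; equality at z=1: no.


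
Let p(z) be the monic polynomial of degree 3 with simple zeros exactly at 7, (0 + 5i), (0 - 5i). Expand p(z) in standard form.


The polynomial is p(z) = ∏_{α ∈ S} (z − α), where S = {7, (0 + 5i), (0 - 5i)}.
Expanding the product yields: p(z) = z^3 -7·z^2 + 25·z -175.
Note conjugate pairs combine to real quadratics: (z − (0+5i))(z − (0−5i)) = z² + 25.
The resulting polynomial has degree 3 and real coefficients as required.

p(z) = z^3 -7·z^2 + 25·z -175.


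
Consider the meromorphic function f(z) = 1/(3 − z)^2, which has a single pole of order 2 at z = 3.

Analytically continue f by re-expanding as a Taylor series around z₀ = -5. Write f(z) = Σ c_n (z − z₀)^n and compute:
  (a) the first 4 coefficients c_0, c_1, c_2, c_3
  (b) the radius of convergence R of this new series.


Let w = z − z₀, so z = z₀ + w.
Then 3 − z = 3 − (z₀ + w) = (3 − z₀) − w = 8 − w.
f(z) = 1/(8 − w)^2 = (1/(8)^2) · (1 − w/(8))^{−2}.
By the binomial series (1−u)^{−2} = Σ_{n≥0} C(n+1, 1) u^n for |u|<1, with u = w/(8):
  c_n = C(n+1, 1) / (8)^(n+2).
  c_0 = 1/(8)^2 = 1/64.
  c_1 = 2/(8)^3 = 1/256.
  c_2 = 3/(8)^4 = 3/4096.
  c_3 = 4/(8)^5 = 1/8192.
The series is valid for |w/d| < 1, i.e. |z − z₀| < |d|.
Radius of convergence: R = |3 − z₀| = |8| = 8 (distance from z₀ to the singularity z = 3).

c_0 = 1/64, c_1 = 1/256, c_2 = 3/4096, c_3 = 1/8192; R = 8.


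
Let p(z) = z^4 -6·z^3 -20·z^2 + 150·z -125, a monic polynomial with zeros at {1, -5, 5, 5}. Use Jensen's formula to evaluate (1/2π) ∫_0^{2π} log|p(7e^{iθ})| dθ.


Zeros: -5, 1, 5, 5; r = 7.
Inside |z| < r: -5, 1, 5, 5. Outside (|z| ≥ r): ∅.
p(0) = -125, so log|p(0)| = log(125) = 4.8283.
Apply Jensen: I(r) = log|p(0)| + Σ_k log(r/|z_k|), summed over zeros inside |z| < r.
  log(r/|z_k|) for z_k = 1: log(7/1) = 1.9459
  log(r/|z_k|) for z_k = -5: log(7/5) = 0.3365
  log(r/|z_k|) for z_k = 5: log(7/5) = 0.3365
  log(r/|z_k|) for z_k = 5: log(7/5) = 0.3365
Sum over inside zeros: 2.9553.
I(r) = log|p(0)| + (inside sum) = 4.8283 + 2.9553 = 7.7836.
Closed form (all zeros inside, monic): I(r) = n·log(r) = 4·log(7) = 7.7836. ✓

I(r) ≈ 7.7836.


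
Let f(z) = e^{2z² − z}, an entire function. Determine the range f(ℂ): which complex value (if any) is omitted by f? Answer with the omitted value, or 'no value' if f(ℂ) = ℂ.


Little Picard bounds the complement of f(ℂ) to at most one point.
The exponent g(z) = 2z² − z is a nonconstant polynomial, hence surjective onto ℂ. So e^{g(z)} takes every value in {e^w : w ∈ ℂ} = ℂ ∖ {0}. Adding 0 shifts the range to ℂ ∖ {0}. f omits exactly 0.

Omitted value: 0.


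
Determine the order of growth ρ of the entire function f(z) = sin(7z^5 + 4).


Write sin(w) = (e^{iw} ± e^{−iw})/(2 or 2i), so |sin(w)| ≤ e^{|w|}. With w = 7z^5 + 4, |w| ≤ 7r^5 + 4 on |z|=r, giving M(r) ≤ e^{7r^5 + 4} and ρ ≤ 5. For the lower bound, choose z on |z|=r with 7z^5 purely imaginary of modulus 7r^5; then |sin(7z^5 + 4)| grows like e^{7r^5}/2, so ρ ≥ 5. Hence ρ = 5.
Therefore ρ = 5.

Order ρ = 5.


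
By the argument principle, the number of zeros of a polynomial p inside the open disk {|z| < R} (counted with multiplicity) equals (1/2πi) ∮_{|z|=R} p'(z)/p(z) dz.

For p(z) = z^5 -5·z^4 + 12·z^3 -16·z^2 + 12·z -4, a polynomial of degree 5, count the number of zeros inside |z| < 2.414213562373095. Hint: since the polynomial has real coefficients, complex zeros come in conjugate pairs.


The zeros of p are: (1 + 1i), (1 - 1i), 1, (1 + 1i), (1 - 1i).
Their magnitudes are: 1.414, 1.414, 1, 1.414, 1.414.
Zeros with |z| < R = 2.414213562373095: (1 + 1i), (1 - 1i), 1, (1 + 1i), (1 - 1i).
Count = 5.
By the argument principle, (1/2πi) ∮_{|z|=R} p'(z)/p(z) dz equals exactly this count.

Number of zeros inside |z| < 2.414213562373095: 5.


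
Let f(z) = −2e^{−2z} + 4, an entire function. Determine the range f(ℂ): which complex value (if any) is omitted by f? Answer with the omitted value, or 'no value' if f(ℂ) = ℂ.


Little Picard bounds the complement of f(ℂ) to at most one point.
e^{−2z} is never zero on ℂ, so -2·e^{−2z} takes every value in ℂ ∖ {0}. Adding 4 shifts the range to ℂ ∖ {4}. Thus f omits exactly the value 4.

Omitted value: 4.


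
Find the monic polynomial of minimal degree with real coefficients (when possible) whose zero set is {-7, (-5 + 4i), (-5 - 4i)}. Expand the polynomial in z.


The polynomial is p(z) = ∏_{α ∈ S} (z − α), where S = {-7, (-5 + 4i), (-5 - 4i)}.
Expanding the product yields: p(z) = z^3 + 17·z^2 + 111·z + 287.
Note conjugate pairs combine to real quadratics: (z − (-5+4i))(z − (-5−4i)) = z² + 10z + 41.
The resulting polynomial has degree 3 and real coefficients as required.

p(z) = z^3 + 17·z^2 + 111·z + 287.


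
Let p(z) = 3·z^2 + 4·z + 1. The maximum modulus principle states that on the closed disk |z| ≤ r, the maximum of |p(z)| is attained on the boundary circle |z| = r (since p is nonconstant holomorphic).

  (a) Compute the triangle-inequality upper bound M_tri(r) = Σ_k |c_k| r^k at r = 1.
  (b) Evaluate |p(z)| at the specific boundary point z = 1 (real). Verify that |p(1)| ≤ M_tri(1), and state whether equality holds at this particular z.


Coefficients: c_0 = 1, c_1 = 4, c_2 = 3. Radius r = 1.
Part (a). Triangle bound: M_tri(r) = Σ_k |c_k| r^k
  = |1|·1^0 + |4|·1^1 + |3|·1^2
  = 1 + 4 + 3 = 8.
This bounds M(r) := max_{|z|=r} |p(z)| from above; equality holds iff all terms c_k z^k can be made to align in phase at a single z on |z|=r.
Part (b). At z = 1 (real, on the circle |z| = r):
  p(1) = (1)·1^0 + (4)·1^1 + (3)·1^2 = 8.
  |p(1)| = 8.
Since all nonzero coefficients share the same sign, |p(1)| = 8 = M_tri(1); the triangle bound is attained at z = 1, so in fact M(r) = 8.

M_tri(1) = 8; |p(1)| = 8; equality at z=1: yes.


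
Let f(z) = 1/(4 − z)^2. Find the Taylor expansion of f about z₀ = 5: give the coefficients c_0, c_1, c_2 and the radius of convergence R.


Let w = z − z₀, so z = z₀ + w.
Then 4 − z = 4 − (z₀ + w) = (4 − z₀) − w = -1 − w.
f(z) = 1/(-1 − w)^2 = (1/(-1)^2) · (1 − w/(-1))^{−2}.
By the binomial series (1−u)^{−2} = Σ_{n≥0} C(n+1, 1) u^n for |u|<1, with u = w/(-1):
  c_n = C(n+1, 1) / (-1)^(n+2).
  c_0 = 1/(-1)^2 = 1.
  c_1 = 2/(-1)^3 = -2.
  c_2 = 3/(-1)^4 = 3.
The series is valid for |w/d| < 1, i.e. |z − z₀| < |d|.
Radius of convergence: R = |4 − z₀| = |-1| = 1 (distance from z₀ to the singularity z = 4).

c_0 = 1, c_1 = -2, c_2 = 3; R = 1.


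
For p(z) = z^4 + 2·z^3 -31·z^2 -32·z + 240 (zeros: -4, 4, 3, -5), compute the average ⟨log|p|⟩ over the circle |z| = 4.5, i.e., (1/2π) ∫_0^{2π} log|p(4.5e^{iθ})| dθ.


Zeros: -5, -4, 3, 4; r = 4.5.
Inside |z| < r: -4, 3, 4. Outside (|z| ≥ r): -5.
p(0) = 240, so log|p(0)| = log(240) = 5.4806.
Apply Jensen: I(r) = log|p(0)| + Σ_k log(r/|z_k|), summed over zeros inside |z| < r.
  log(r/|z_k|) for z_k = -4: log(4.5/4) = 0.1178
  log(r/|z_k|) for z_k = 4: log(4.5/4) = 0.1178
  log(r/|z_k|) for z_k = 3: log(4.5/3) = 0.4055
  Outside zeros (-5) contribute nothing to the Jensen sum.
Sum over inside zeros: 0.6410.
I(r) = log|p(0)| + (inside sum) = 5.4806 + 0.6410 = 6.1217.
Note: since some zeros are outside |z| ≤ r, the simplified n·log(r) form does NOT apply — only the inside zeros contribute.

I(r) ≈ 6.1217.


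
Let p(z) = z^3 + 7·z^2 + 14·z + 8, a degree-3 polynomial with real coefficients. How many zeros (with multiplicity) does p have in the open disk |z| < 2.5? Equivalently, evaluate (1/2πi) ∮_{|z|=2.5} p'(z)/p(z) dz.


The zeros of p are: -1, -2, -4.
Their magnitudes are: 1, 2, 4.
Zeros with |z| < R = 2.5: -1, -2.
Count = 2.
By the argument principle, (1/2πi) ∮_{|z|=R} p'(z)/p(z) dz equals exactly this count.

Number of zeros inside |z| < 2.5: 2.


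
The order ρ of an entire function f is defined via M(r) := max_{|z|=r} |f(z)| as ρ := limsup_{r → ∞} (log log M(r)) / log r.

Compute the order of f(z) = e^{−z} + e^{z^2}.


Each summand is entire of order 1 and 2 respectively (as in the single-exponential case). The order of a sum is at most the max of the orders, so ρ ≤ 2. For the lower bound: on |z|=r choose arg z so that 1z^2 is real positive; then |e^{1z^2}| = e^{1r^2} while |e^{-1z}| ≤ e^{1r^1} = o(e^{1r^2}). So |f| ≥ e^{1r^2}(1 − o(1)) and ρ ≥ 2. Hence ρ = max(1, 2) = 2.
Therefore ρ = 2.

Order ρ = 2.


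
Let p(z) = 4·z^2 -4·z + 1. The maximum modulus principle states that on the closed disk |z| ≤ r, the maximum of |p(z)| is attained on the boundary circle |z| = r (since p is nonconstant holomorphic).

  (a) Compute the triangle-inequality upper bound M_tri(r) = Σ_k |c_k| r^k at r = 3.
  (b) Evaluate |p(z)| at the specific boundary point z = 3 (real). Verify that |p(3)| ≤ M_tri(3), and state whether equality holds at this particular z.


Coefficients: c_0 = 1, c_1 = -4, c_2 = 4. Radius r = 3.
Part (a). Triangle bound: M_tri(r) = Σ_k |c_k| r^k
  = |1|·3^0 + |-4|·3^1 + |4|·3^2
  = 1 + 12 + 36 = 49.
This bounds M(r) := max_{|z|=r} |p(z)| from above; equality holds iff all terms c_k z^k can be made to align in phase at a single z on |z|=r.
Part (b). At z = 3 (real, on the circle |z| = r):
  p(3) = (1)·3^0 + (-4)·3^1 + (4)·3^2 = 25.
  |p(3)| = 25.
Check: |p(3)| = 25 ≤ 49 = M_tri(3). ✓ Equality does not hold at z = 3 (the coefficients have mixed signs, so the terms do not all align in phase there).

M_tri(3) = 49; |p(3)| = 25; equality at z=3: no.


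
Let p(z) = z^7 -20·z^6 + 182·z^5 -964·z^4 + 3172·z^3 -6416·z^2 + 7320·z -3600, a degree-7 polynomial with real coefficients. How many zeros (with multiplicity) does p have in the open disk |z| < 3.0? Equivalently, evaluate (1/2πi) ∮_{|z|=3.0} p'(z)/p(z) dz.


The zeros of p are: (3 + 1i), (3 - 1i), 2, (3 + 3i), (3 - 3i), (3 + 1i), (3 - 1i).
Their magnitudes are: 3.162, 3.162, 2, 4.243, 4.243, 3.162, 3.162.
Zeros with |z| < R = 3.0: 2.
Count = 1.
By the argument principle, (1/2πi) ∮_{|z|=R} p'(z)/p(z) dz equals exactly this count.

Number of zeros inside |z| < 3.0: 1.


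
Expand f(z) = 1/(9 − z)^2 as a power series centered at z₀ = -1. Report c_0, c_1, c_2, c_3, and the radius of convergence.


Let w = z − z₀, so z = z₀ + w.
Then 9 − z = 9 − (z₀ + w) = (9 − z₀) − w = 10 − w.
f(z) = 1/(10 − w)^2 = (1/(10)^2) · (1 − w/(10))^{−2}.
By the binomial series (1−u)^{−2} = Σ_{n≥0} C(n+1, 1) u^n for |u|<1, with u = w/(10):
  c_n = C(n+1, 1) / (10)^(n+2).
  c_0 = 1/(10)^2 = 1/100.
  c_1 = 2/(10)^3 = 1/500.
  c_2 = 3/(10)^4 = 3/10000.
  c_3 = 4/(10)^5 = 1/25000.
The series is valid for |w/d| < 1, i.e. |z − z₀| < |d|.
Radius of convergence: R = |9 − z₀| = |10| = 10 (distance from z₀ to the singularity z = 9).

c_0 = 1/100, c_1 = 1/500, c_2 = 3/10000, c_3 = 1/25000; R = 10.


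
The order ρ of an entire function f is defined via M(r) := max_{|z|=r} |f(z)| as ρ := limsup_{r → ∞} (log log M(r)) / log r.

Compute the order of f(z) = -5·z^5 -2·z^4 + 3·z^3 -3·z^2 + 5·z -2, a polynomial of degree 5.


|f(z)| ≤ Σ|c_k|·r^k = O(r^5) as r → ∞. Polynomial growth is O(e^{r^ε}) for every ε > 0 (since r^5/e^{r^ε} → 0), so ρ ≤ ε for all ε > 0, i.e. ρ = 0. Every nonconstant polynomial has order 0.
Therefore ρ = 0.

Order ρ = 0.


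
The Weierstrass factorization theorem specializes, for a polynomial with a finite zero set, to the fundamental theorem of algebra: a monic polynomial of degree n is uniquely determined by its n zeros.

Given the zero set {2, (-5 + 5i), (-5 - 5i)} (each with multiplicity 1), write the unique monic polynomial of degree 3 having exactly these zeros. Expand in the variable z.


The polynomial is p(z) = ∏_{α ∈ S} (z − α), where S = {2, (-5 + 5i), (-5 - 5i)}.
Expanding the product yields: p(z) = z^3 + 8·z^2 + 30·z -100.
Note conjugate pairs combine to real quadratics: (z − (-5+5i))(z − (-5−5i)) = z² + 10z + 50.
The resulting polynomial has degree 3 and real coefficients as required.

p(z) = z^3 + 8·z^2 + 30·z -100.


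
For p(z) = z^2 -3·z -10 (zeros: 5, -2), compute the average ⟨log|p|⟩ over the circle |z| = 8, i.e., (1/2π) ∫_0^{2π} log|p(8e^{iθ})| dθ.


Zeros: -2, 5; r = 8.
Inside |z| < r: -2, 5. Outside (|z| ≥ r): ∅.
p(0) = -10, so log|p(0)| = log(10) = 2.3026.
Apply Jensen: I(r) = log|p(0)| + Σ_k log(r/|z_k|), summed over zeros inside |z| < r.
  log(r/|z_k|) for z_k = 5: log(8/5) = 0.4700
  log(r/|z_k|) for z_k = -2: log(8/2) = 1.3863
Sum over inside zeros: 1.8563.
I(r) = log|p(0)| + (inside sum) = 2.3026 + 1.8563 = 4.1589.
Closed form (all zeros inside, monic): I(r) = n·log(r) = 2·log(8) = 4.1589. ✓

I(r) ≈ 4.1589.


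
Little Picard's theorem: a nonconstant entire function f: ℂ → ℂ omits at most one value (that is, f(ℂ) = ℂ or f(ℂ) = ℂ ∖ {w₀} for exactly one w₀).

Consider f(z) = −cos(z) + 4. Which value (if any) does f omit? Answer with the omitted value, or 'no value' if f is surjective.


Little Picard bounds the complement of f(ℂ) to at most one point.
cos is entire and surjective onto ℂ: for every w ∈ ℂ, cos(ζ) = w has a solution ζ ∈ ℂ (e.g., via the complex inverse arccos). With ζ = z this gives z = ζ/(1). Then -1·cos(z) takes every value in -1·ℂ = ℂ, and adding 4 is a bijection of ℂ. So f is surjective and omits no value. (Note: only on the real line is cos bounded by [−1, 1].)

Omitted value: no value.


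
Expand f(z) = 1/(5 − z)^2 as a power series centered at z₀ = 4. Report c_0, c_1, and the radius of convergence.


Let w = z − z₀, so z = z₀ + w.
Then 5 − z = 5 − (z₀ + w) = (5 − z₀) − w = 1 − w.
f(z) = 1/(1 − w)^2 = (1/(1)^2) · (1 − w/(1))^{−2}.
By the binomial series (1−u)^{−2} = Σ_{n≥0} C(n+1, 1) u^n for |u|<1, with u = w/(1):
  c_n = C(n+1, 1) / (1)^(n+2).
  c_0 = 1/(1)^2 = 1.
  c_1 = 2/(1)^3 = 2.
The series is valid for |w/d| < 1, i.e. |z − z₀| < |d|.
Radius of convergence: R = |5 − z₀| = |1| = 1 (distance from z₀ to the singularity z = 5).

c_0 = 1, c_1 = 2; R = 1.


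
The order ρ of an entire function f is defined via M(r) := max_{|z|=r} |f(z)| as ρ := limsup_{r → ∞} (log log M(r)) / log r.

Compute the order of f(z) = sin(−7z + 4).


sin(w) is a linear combination of e^{iw} and e^{−iw} (or e^w, e^{−w} in the hyperbolic case), so |sin(w)| ≤ e^{|w|}. With w = −7z + 4, |w| ≤ 7|z| + 4 = 7r + 4 on |z| = r, giving M(r) ≤ e^{7r + 4}, so ρ ≤ 1. On a suitable ray (z = it for sin/cos; z = t for sinh/cosh, t real → ∞), |sin(−7z + 4)| grows like e^{7|t|}/2, so ρ ≥ 1. Hence ρ = 1.
Therefore ρ = 1.

Order ρ = 1.


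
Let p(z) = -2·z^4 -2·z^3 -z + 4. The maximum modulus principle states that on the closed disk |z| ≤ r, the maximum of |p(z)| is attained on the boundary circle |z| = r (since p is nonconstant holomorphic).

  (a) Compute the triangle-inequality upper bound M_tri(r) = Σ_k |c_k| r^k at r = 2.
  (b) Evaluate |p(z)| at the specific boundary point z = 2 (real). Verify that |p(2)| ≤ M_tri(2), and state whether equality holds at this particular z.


Coefficients: c_0 = 4, c_1 = -1, c_2 = 0, c_3 = -2, c_4 = -2. Radius r = 2.
Part (a). Triangle bound: M_tri(r) = Σ_k |c_k| r^k
  = |4|·2^0 + |-1|·2^1 + |0|·2^2 + |-2|·2^3 + |-2|·2^4
  = 4 + 2 + 0 + 16 + 32 = 54.
This bounds M(r) := max_{|z|=r} |p(z)| from above; equality holds iff all terms c_k z^k can be made to align in phase at a single z on |z|=r.
Part (b). At z = 2 (real, on the circle |z| = r):
  p(2) = (4)·2^0 + (-1)·2^1 + (0)·2^2 + (-2)·2^3 + (-2)·2^4 = -46.
  |p(2)| = 46.
Check: |p(2)| = 46 ≤ 54 = M_tri(2). ✓ Equality does not hold at z = 2 (the coefficients have mixed signs, so the terms do not all align in phase there).

M_tri(2) = 54; |p(2)| = 46; equality at z=2: no.


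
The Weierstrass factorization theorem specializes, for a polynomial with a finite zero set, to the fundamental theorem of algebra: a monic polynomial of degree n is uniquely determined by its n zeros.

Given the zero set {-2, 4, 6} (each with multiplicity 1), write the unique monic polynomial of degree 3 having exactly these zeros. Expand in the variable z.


The polynomial is p(z) = ∏_{α ∈ S} (z − α), where S = {-2, 4, 6}.
Expanding the product yields: p(z) = z^3 -8·z^2 + 4·z + 48.
The resulting polynomial has degree 3 and real coefficients as required.

p(z) = z^3 -8·z^2 + 4·z + 48.


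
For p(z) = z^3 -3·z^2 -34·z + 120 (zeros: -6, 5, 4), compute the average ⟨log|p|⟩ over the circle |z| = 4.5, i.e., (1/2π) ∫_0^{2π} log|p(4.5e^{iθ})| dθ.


Zeros: -6, 4, 5; r = 4.5.
Inside |z| < r: 4. Outside (|z| ≥ r): -6, 5.
p(0) = 120, so log|p(0)| = log(120) = 4.7875.
Apply Jensen: I(r) = log|p(0)| + Σ_k log(r/|z_k|), summed over zeros inside |z| < r.
  log(r/|z_k|) for z_k = 4: log(4.5/4) = 0.1178
  Outside zeros (-6, 5) contribute nothing to the Jensen sum.
Sum over inside zeros: 0.1178.
I(r) = log|p(0)| + (inside sum) = 4.7875 + 0.1178 = 4.9053.
Note: since some zeros are outside |z| ≤ r, the simplified n·log(r) form does NOT apply — only the inside zeros contribute.

I(r) ≈ 4.9053.
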